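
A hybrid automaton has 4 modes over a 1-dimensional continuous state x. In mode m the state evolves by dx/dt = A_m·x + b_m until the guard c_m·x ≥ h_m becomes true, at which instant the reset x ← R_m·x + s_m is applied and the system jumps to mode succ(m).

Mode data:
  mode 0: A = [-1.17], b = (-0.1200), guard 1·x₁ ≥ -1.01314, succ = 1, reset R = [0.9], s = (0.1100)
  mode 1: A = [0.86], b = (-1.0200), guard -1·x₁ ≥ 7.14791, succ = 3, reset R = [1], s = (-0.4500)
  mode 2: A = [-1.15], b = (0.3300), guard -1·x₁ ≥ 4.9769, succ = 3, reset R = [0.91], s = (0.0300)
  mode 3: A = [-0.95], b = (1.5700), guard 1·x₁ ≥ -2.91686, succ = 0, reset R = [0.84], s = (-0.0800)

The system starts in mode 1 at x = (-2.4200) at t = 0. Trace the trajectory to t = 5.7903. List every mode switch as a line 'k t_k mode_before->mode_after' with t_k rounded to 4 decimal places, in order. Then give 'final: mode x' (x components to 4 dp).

1 0.9741 1->3
2 1.7165 3->0
3 2.5546 0->1
4 4.2212 1->3
5 4.9636 3->0
final: 0 -1.0254

Mode 1: guard c·x = 7.1479 hit at Δt = 0.9741 (t = 0.9741), x⁻ = (-7.1479) → reset → x⁺ = (-7.5979), jump to mode 3
Mode 3: guard c·x = -2.9169 hit at Δt = 0.7424 (t = 1.7165), x⁻ = (-2.9169) → reset → x⁺ = (-2.5302), jump to mode 0
Mode 0: guard c·x = -1.0131 hit at Δt = 0.8381 (t = 2.5546), x⁻ = (-1.0131) → reset → x⁺ = (-0.8018), jump to mode 1
Mode 1: guard c·x = 7.1479 hit at Δt = 1.6666 (t = 4.2212), x⁻ = (-7.1479) → reset → x⁺ = (-7.5979), jump to mode 3
Mode 3: guard c·x = -2.9169 hit at Δt = 0.7424 (t = 4.9636), x⁻ = (-2.9169) → reset → x⁺ = (-2.5302), jump to mode 0
Mode 0: flow for 0.8267 to horizon, guard not reached → x = (-1.0254)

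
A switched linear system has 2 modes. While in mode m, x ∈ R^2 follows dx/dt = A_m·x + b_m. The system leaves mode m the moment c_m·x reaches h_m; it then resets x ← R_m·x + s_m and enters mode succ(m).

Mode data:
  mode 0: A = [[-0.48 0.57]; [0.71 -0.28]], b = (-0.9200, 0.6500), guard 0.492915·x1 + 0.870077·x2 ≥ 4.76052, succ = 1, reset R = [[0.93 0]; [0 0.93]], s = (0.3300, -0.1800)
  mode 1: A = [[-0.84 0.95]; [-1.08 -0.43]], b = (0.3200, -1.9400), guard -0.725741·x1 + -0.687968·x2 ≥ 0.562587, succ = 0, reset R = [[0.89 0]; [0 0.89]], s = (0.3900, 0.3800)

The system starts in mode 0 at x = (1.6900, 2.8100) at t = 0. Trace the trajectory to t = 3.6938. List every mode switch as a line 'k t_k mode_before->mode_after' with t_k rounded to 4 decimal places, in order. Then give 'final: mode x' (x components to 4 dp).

Mode 0: guard c·x = 4.7605 hit at Δt = 1.5903 (t = 1.5903), x⁻ = (2.0837, 4.2910) → reset → x⁺ = (2.2678, 3.8106), jump to mode 1
Mode 1: guard c·x = 0.5626 hit at Δt = 1.2871 (t = 2.8774), x⁻ = (1.0316, -1.9060) → reset → x⁺ = (1.3081, -1.3163), jump to mode 0
Mode 0: flow for 0.8164 to horizon, guard not reached → x = (-0.0024, -0.2897)

1 1.5903 0->1
2 2.8774 1->0
final: 0 -0.0024 -0.2897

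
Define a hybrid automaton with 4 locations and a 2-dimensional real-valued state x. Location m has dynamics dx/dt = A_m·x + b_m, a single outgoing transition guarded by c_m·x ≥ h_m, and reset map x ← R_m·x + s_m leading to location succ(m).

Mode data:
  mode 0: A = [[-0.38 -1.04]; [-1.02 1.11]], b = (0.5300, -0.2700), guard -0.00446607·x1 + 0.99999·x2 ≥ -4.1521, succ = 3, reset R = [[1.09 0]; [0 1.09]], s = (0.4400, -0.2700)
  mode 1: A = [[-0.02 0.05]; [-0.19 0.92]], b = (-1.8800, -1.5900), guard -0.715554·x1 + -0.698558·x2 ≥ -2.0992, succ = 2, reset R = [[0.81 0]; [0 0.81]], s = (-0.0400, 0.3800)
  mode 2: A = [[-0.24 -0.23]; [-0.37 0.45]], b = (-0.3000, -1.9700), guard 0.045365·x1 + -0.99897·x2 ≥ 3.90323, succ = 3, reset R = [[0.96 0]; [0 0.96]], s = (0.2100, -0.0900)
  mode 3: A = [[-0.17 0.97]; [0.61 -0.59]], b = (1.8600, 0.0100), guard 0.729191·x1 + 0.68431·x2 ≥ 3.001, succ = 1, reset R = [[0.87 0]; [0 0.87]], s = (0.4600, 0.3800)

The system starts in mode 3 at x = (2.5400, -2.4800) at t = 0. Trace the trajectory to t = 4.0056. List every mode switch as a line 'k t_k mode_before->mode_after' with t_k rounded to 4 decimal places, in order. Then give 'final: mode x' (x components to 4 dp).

1 1.4858 3->1
2 1.9151 1->2
3 3.2689 2->3
final: 3 0.9793 -1.9878

Mode 3: guard c·x = 3.0010 hit at Δt = 1.4858 (t = 1.4858), x⁻ = (3.5111, 0.6441) → reset → x⁺ = (3.5146, 0.9404), jump to mode 1
Mode 1: guard c·x = -2.0992 hit at Δt = 0.4293 (t = 1.9151), x⁻ = (2.6940, 0.2455) → reset → x⁺ = (2.1421, 0.5789), jump to mode 2
Mode 2: guard c·x = 3.9032 hit at Δt = 1.3538 (t = 3.2689), x⁻ = (1.6122, -3.8340) → reset → x⁺ = (1.7577, -3.7707), jump to mode 3
Mode 3: flow for 0.7367 to horizon, guard not reached → x = (0.9793, -1.9878)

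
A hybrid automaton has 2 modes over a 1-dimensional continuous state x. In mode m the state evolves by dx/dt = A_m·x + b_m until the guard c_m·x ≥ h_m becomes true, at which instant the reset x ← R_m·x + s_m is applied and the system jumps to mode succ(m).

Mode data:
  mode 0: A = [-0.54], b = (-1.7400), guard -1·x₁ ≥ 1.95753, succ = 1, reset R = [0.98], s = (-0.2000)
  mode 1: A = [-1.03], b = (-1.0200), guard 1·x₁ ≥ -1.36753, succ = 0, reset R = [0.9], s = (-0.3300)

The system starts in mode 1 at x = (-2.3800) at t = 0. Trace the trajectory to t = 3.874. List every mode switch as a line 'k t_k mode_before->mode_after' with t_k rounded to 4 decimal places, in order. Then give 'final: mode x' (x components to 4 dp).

Mode 1: guard c·x = -1.3675 hit at Δt = 1.2660 (t = 1.2660), x⁻ = (-1.3675) → reset → x⁺ = (-1.5608), jump to mode 0
Mode 0: guard c·x = 1.9575 hit at Δt = 0.5053 (t = 1.7713), x⁻ = (-1.9575) → reset → x⁺ = (-2.1184), jump to mode 1
Mode 1: guard c·x = -1.3675 hit at Δt = 1.0635 (t = 2.8348), x⁻ = (-1.3675) → reset → x⁺ = (-1.5608), jump to mode 0
Mode 0: guard c·x = 1.9575 hit at Δt = 0.5053 (t = 3.3401), x⁻ = (-1.9575) → reset → x⁺ = (-2.1184), jump to mode 1
Mode 1: flow for 0.5339 to horizon, guard not reached → x = (-1.6412)

1 1.2660 1->0
2 1.7713 0->1
3 2.8348 1->0
4 3.3401 0->1
final: 1 -1.6412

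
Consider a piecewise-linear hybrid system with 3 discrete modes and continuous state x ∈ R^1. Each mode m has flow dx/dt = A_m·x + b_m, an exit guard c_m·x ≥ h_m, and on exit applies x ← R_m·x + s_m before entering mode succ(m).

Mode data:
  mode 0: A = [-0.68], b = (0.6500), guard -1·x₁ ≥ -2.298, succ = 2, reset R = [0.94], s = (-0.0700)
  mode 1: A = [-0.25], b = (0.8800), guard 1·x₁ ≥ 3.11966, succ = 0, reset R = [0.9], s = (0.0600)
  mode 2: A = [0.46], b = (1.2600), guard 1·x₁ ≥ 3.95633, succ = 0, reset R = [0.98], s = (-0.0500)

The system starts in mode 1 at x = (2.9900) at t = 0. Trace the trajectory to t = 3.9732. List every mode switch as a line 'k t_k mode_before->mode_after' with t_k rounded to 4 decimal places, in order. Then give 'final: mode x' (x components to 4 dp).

Mode 1: guard c·x = 3.1197 hit at Δt = 1.1223 (t = 1.1223), x⁻ = (3.1197) → reset → x⁺ = (2.8677), jump to mode 0
Mode 0: guard c·x = -2.2980 hit at Δt = 0.5203 (t = 1.6425), x⁻ = (2.2980) → reset → x⁺ = (2.0901), jump to mode 2
Mode 2: guard c·x = 3.9563 hit at Δt = 0.7103 (t = 2.3529), x⁻ = (3.9563) → reset → x⁺ = (3.8272), jump to mode 0
Mode 0: guard c·x = -2.2980 hit at Δt = 1.1184 (t = 3.4713), x⁻ = (2.2980) → reset → x⁺ = (2.0901), jump to mode 2
Mode 2: flow for 0.5019 to horizon, guard not reached → x = (3.3444)

1 1.1223 1->0
2 1.6425 0->2
3 2.3529 2->0
4 3.4713 0->2
final: 2 3.3444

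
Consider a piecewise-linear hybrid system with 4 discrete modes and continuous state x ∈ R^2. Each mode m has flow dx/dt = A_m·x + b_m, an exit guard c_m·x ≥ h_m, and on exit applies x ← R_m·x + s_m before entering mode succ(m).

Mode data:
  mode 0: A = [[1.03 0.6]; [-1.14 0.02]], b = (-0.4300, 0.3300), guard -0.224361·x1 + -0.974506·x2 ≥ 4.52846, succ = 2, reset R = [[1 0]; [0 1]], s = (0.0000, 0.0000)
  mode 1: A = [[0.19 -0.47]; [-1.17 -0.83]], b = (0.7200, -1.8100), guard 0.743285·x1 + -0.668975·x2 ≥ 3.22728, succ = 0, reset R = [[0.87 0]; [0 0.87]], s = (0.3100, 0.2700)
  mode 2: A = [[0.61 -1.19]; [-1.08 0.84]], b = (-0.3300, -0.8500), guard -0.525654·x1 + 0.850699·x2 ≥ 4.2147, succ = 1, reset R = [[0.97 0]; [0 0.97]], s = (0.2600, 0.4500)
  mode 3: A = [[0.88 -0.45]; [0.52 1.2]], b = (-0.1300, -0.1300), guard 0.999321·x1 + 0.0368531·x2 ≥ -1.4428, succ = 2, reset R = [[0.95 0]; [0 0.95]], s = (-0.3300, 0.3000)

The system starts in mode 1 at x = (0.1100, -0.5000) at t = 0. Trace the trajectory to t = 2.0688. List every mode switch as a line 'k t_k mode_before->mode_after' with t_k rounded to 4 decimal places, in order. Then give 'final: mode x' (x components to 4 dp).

Mode 1: guard c·x = 3.2273 hit at Δt = 1.2148 (t = 1.2148), x⁻ = (2.0420, -2.5554) → reset → x⁺ = (2.0865, -1.9532), jump to mode 0
Mode 0: flow for 0.8540 to horizon, guard not reached → x = (2.1730, -3.8674)

1 1.2148 1->0
final: 0 2.1730 -3.8674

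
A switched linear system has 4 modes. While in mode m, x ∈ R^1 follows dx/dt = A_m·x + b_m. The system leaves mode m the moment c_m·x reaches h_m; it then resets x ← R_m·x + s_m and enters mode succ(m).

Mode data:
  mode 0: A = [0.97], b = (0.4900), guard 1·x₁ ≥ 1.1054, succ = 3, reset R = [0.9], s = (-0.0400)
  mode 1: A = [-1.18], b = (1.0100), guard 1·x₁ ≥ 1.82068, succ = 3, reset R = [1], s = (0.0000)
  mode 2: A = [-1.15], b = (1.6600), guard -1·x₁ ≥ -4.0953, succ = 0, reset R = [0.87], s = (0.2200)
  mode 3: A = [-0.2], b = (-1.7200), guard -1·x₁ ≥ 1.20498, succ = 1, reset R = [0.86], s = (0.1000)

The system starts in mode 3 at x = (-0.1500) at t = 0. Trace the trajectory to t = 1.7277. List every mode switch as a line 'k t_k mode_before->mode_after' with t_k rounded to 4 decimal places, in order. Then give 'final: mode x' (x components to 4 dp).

1 0.6668 3->1
final: 1 0.3434

Mode 3: guard c·x = 1.2050 hit at Δt = 0.6668 (t = 0.6668), x⁻ = (-1.2050) → reset → x⁺ = (-0.9363), jump to mode 1
Mode 1: flow for 1.0609 to horizon, guard not reached → x = (0.3434)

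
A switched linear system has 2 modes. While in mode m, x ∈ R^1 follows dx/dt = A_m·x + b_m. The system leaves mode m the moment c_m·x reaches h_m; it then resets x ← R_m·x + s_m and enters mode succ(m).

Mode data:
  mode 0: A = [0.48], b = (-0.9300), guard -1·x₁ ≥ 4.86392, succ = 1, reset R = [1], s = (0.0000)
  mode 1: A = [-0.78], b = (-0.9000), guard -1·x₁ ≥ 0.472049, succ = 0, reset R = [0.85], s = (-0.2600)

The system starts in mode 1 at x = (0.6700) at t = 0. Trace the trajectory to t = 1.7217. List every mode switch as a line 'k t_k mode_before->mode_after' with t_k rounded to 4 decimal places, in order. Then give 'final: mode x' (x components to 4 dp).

1 1.2615 1->0
final: 0 -1.3036

Mode 1: guard c·x = 0.4720 hit at Δt = 1.2615 (t = 1.2615), x⁻ = (-0.4720) → reset → x⁺ = (-0.6612), jump to mode 0
Mode 0: flow for 0.4602 to horizon, guard not reached → x = (-1.3036)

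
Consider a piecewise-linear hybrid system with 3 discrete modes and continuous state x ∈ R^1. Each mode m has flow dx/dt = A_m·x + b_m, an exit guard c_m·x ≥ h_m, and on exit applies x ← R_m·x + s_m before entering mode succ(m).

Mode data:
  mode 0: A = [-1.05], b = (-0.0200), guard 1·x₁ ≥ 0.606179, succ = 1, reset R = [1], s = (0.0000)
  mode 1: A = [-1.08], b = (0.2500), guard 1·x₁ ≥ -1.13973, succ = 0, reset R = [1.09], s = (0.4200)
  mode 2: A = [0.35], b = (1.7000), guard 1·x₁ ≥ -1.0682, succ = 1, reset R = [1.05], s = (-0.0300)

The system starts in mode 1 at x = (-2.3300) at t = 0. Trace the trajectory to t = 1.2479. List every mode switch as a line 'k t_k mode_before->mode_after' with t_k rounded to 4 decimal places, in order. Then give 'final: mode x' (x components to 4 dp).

1 0.5786 1->0
final: 0 -0.4168

Mode 1: guard c·x = -1.1397 hit at Δt = 0.5786 (t = 0.5786), x⁻ = (-1.1397) → reset → x⁺ = (-0.8223), jump to mode 0
Mode 0: flow for 0.6693 to horizon, guard not reached → x = (-0.4168)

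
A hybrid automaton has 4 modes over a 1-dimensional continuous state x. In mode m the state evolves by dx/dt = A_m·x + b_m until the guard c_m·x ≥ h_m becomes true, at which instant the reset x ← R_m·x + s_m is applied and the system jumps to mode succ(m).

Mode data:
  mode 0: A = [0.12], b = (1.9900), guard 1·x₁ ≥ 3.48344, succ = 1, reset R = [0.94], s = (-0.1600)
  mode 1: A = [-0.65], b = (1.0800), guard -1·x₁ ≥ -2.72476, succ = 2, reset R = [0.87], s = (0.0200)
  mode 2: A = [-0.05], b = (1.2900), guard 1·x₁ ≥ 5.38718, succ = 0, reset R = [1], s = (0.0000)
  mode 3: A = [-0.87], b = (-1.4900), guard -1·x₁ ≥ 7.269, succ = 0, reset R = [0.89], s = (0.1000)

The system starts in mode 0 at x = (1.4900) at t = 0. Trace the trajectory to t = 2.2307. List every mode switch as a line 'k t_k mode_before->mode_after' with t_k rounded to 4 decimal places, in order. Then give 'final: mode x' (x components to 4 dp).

1 0.8719 0->1
2 1.3523 1->2
final: 2 3.3964

Mode 0: guard c·x = 3.4834 hit at Δt = 0.8719 (t = 0.8719), x⁻ = (3.4834) → reset → x⁺ = (3.1144), jump to mode 1
Mode 1: guard c·x = -2.7248 hit at Δt = 0.4804 (t = 1.3523), x⁻ = (2.7248) → reset → x⁺ = (2.3905), jump to mode 2
Mode 2: flow for 0.8784 to horizon, guard not reached → x = (3.3964)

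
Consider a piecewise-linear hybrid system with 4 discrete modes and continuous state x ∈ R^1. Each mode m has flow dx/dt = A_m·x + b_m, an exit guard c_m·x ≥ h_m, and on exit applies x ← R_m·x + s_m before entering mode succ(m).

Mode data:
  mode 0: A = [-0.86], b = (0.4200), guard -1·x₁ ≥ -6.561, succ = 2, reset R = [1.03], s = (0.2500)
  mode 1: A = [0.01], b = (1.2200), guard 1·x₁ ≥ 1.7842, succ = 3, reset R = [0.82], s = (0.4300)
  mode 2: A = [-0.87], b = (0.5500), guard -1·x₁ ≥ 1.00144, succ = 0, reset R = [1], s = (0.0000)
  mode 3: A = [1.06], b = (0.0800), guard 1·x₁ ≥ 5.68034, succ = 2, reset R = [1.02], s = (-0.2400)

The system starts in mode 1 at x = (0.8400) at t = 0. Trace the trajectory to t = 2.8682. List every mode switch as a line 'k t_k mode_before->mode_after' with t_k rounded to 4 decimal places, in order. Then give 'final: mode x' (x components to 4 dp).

1 0.7657 1->3
2 1.7779 3->2
final: 2 2.5384

Mode 1: guard c·x = 1.7842 hit at Δt = 0.7657 (t = 0.7657), x⁻ = (1.7842) → reset → x⁺ = (1.8930), jump to mode 3
Mode 3: guard c·x = 5.6803 hit at Δt = 1.0122 (t = 1.7779), x⁻ = (5.6803) → reset → x⁺ = (5.5539), jump to mode 2
Mode 2: flow for 1.0903 to horizon, guard not reached → x = (2.5384)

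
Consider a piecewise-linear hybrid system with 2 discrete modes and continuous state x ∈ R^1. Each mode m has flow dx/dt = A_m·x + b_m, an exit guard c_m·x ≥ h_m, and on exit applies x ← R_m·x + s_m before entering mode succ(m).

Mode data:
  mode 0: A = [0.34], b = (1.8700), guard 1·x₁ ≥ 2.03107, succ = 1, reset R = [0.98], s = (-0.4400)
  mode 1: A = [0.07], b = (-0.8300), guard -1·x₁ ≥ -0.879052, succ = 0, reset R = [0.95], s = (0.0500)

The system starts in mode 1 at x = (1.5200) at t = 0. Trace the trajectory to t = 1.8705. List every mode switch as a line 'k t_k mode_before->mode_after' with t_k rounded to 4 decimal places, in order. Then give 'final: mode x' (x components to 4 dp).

1 0.8594 1->0
2 1.3449 0->1
final: 1 1.1642

Mode 1: guard c·x = -0.8791 hit at Δt = 0.8594 (t = 0.8594), x⁻ = (0.8791) → reset → x⁺ = (0.8851), jump to mode 0
Mode 0: guard c·x = 2.0311 hit at Δt = 0.4855 (t = 1.3449), x⁻ = (2.0311) → reset → x⁺ = (1.5504), jump to mode 1
Mode 1: flow for 0.5256 to horizon, guard not reached → x = (1.1642)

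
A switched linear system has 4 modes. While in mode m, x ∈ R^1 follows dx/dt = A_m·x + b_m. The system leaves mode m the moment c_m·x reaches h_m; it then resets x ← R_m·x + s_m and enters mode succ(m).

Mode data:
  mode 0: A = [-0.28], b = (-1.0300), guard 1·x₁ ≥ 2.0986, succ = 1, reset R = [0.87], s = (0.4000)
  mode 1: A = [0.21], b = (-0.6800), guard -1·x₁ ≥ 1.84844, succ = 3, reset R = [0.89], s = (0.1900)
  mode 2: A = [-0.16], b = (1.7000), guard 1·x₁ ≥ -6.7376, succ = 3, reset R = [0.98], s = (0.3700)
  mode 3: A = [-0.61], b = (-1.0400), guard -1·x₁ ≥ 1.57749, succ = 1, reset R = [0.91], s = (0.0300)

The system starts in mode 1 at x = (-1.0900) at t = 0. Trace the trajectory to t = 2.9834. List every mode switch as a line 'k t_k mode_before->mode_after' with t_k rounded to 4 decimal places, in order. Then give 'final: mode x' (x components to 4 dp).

1 0.7689 1->3
2 1.8724 3->1
3 2.3062 1->3
final: 3 -1.5396

Mode 1: guard c·x = 1.8484 hit at Δt = 0.7689 (t = 0.7689), x⁻ = (-1.8484) → reset → x⁺ = (-1.4551), jump to mode 3
Mode 3: guard c·x = 1.5775 hit at Δt = 1.1035 (t = 1.8724), x⁻ = (-1.5775) → reset → x⁺ = (-1.4055), jump to mode 1
Mode 1: guard c·x = 1.8484 hit at Δt = 0.4338 (t = 2.3062), x⁻ = (-1.8484) → reset → x⁺ = (-1.4551), jump to mode 3
Mode 3: flow for 0.6772 to horizon, guard not reached → x = (-1.5396)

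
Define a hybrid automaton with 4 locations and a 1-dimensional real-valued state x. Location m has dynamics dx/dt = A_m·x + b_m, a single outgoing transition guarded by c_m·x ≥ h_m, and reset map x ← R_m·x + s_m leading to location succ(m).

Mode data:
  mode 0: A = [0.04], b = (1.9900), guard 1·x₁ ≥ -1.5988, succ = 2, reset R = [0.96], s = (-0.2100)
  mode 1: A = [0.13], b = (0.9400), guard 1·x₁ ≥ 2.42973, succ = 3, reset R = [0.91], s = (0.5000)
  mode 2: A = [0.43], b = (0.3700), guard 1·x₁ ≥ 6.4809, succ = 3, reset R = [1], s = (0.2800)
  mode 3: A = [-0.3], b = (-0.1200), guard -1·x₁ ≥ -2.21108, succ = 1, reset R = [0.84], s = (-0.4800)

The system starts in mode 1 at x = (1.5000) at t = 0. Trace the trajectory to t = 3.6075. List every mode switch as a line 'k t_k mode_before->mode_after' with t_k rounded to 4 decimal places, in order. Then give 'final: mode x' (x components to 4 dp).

Mode 1: guard c·x = 2.4297 hit at Δt = 0.7784 (t = 0.7784), x⁻ = (2.4297) → reset → x⁺ = (2.7111), jump to mode 3
Mode 3: guard c·x = -2.2111 hit at Δt = 0.5840 (t = 1.3624), x⁻ = (2.2111) → reset → x⁺ = (1.3773), jump to mode 1
Mode 1: guard c·x = 2.4297 hit at Δt = 0.8873 (t = 2.2497), x⁻ = (2.4297) → reset → x⁺ = (2.7111), jump to mode 3
Mode 3: guard c·x = -2.2111 hit at Δt = 0.5840 (t = 2.8336), x⁻ = (2.2111) → reset → x⁺ = (1.3773), jump to mode 1
Mode 1: flow for 0.7739 to horizon, guard not reached → x = (2.2883)

1 0.7784 1->3
2 1.3624 3->1
3 2.2497 1->3
4 2.8336 3->1
final: 1 2.2883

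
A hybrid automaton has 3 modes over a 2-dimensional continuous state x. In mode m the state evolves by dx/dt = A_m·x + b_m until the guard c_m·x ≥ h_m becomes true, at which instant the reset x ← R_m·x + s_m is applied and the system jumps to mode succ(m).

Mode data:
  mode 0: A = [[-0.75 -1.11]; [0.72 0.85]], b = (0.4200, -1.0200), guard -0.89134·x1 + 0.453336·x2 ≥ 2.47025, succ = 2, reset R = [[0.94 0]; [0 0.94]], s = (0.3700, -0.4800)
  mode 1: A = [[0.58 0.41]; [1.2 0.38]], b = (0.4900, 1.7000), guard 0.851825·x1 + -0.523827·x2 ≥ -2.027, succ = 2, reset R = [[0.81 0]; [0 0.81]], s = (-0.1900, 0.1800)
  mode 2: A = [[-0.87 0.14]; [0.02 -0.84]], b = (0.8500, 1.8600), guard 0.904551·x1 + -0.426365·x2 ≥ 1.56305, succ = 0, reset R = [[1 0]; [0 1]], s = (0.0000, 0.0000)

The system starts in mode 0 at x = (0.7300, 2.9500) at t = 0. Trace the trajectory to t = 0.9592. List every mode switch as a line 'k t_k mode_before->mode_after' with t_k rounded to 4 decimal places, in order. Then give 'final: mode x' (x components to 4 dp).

1 0.4727 0->2
final: 2 0.2299 2.8049

Mode 0: guard c·x = 2.4703 hit at Δt = 0.4727 (t = 0.4727), x⁻ = (-0.8325, 3.8123) → reset → x⁺ = (-0.4125, 3.1035), jump to mode 2
Mode 2: flow for 0.4865 to horizon, guard not reached → x = (0.2299, 2.8049)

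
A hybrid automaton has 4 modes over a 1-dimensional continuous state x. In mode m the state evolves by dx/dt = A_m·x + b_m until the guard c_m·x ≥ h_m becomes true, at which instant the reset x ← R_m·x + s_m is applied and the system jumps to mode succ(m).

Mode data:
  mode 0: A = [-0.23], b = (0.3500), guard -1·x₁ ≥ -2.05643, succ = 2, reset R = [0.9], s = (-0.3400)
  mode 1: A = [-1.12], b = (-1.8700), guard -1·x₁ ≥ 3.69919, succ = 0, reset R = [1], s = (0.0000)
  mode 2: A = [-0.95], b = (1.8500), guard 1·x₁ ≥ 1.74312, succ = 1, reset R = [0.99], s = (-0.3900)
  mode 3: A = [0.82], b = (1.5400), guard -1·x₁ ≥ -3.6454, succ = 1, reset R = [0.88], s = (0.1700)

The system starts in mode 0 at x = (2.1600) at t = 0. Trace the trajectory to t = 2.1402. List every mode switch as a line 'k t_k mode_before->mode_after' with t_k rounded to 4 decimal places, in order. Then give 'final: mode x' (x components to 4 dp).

Mode 0: guard c·x = -2.0564 hit at Δt = 0.7698 (t = 0.7698), x⁻ = (2.0564) → reset → x⁺ = (1.5108), jump to mode 2
Mode 2: guard c·x = 1.7431 hit at Δt = 0.7996 (t = 1.5694), x⁻ = (1.7431) → reset → x⁺ = (1.3357), jump to mode 1
Mode 1: flow for 0.5708 to horizon, guard not reached → x = (-0.0838)

1 0.7698 0->2
2 1.5694 2->1
final: 1 -0.0838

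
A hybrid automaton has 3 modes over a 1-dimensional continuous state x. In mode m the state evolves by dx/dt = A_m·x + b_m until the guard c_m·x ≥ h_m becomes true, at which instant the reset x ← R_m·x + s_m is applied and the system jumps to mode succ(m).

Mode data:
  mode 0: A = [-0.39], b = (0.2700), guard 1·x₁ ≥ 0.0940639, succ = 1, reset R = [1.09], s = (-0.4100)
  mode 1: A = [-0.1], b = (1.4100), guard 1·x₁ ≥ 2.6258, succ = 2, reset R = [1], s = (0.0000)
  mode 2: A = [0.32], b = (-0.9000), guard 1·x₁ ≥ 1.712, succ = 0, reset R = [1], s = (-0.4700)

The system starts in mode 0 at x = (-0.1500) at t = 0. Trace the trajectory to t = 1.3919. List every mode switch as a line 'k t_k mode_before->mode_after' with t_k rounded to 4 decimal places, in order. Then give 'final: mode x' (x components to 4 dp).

Mode 0: guard c·x = 0.0941 hit at Δt = 0.8773 (t = 0.8773), x⁻ = (0.0941) → reset → x⁺ = (-0.3075), jump to mode 1
Mode 1: flow for 0.5146 to horizon, guard not reached → x = (0.4152)

1 0.8773 0->1
final: 1 0.4152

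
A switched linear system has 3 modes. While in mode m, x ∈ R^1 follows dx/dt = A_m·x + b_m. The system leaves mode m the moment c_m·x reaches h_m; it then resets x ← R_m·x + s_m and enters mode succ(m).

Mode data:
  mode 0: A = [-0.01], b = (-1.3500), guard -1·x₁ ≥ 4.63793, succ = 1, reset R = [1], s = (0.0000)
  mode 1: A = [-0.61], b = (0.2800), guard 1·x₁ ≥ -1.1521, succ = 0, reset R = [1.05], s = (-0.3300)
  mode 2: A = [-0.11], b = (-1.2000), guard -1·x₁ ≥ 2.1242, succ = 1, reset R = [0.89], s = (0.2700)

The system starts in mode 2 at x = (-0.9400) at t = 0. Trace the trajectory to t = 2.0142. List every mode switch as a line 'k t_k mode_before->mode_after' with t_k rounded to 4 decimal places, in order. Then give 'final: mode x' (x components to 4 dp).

1 1.1496 2->1
2 1.5680 1->0
final: 0 -2.1339

Mode 2: guard c·x = 2.1242 hit at Δt = 1.1496 (t = 1.1496), x⁻ = (-2.1242) → reset → x⁺ = (-1.6205), jump to mode 1
Mode 1: guard c·x = -1.1521 hit at Δt = 0.4184 (t = 1.5680), x⁻ = (-1.1521) → reset → x⁺ = (-1.5397), jump to mode 0
Mode 0: flow for 0.4462 to horizon, guard not reached → x = (-2.1339)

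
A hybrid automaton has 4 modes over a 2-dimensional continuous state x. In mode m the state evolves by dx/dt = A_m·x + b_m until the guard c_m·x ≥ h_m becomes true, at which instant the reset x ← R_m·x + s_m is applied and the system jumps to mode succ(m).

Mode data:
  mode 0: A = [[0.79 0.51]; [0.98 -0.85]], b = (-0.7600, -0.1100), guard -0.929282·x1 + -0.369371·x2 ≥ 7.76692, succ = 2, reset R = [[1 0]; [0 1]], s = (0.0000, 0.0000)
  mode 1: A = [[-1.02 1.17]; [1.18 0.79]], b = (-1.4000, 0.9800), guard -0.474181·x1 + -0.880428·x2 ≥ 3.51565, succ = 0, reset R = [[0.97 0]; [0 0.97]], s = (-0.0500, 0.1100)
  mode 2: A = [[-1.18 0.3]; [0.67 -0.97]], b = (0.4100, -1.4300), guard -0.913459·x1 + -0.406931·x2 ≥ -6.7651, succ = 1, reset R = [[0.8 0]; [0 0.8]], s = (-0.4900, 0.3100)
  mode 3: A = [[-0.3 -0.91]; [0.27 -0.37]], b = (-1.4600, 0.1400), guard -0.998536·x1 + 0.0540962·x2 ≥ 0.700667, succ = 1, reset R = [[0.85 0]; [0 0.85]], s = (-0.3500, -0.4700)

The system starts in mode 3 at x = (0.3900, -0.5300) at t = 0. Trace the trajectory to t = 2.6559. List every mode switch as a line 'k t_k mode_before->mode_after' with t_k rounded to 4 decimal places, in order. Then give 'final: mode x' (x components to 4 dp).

1 1.0389 3->1
2 2.0060 1->0
final: 0 -5.8176 -3.4980

Mode 3: guard c·x = 0.7007 hit at Δt = 1.0389 (t = 1.0389), x⁻ = (-0.7173, -0.2889) → reset → x⁺ = (-0.9597, -0.7155), jump to mode 1
Mode 1: guard c·x = 3.5156 hit at Δt = 0.9671 (t = 2.0060), x⁻ = (-2.3831, -2.7096) → reset → x⁺ = (-2.3616, -2.5184), jump to mode 0
Mode 0: flow for 0.6499 to horizon, guard not reached → x = (-5.8176, -3.4980)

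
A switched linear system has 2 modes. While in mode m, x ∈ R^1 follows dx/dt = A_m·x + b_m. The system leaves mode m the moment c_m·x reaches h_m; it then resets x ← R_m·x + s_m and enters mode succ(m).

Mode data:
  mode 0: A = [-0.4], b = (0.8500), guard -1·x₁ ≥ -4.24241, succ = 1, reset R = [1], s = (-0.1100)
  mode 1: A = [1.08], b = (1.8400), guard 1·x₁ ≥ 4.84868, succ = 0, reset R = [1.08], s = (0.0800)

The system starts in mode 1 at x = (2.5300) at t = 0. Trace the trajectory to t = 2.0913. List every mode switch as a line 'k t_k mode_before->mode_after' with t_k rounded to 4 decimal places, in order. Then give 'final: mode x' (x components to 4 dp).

Mode 1: guard c·x = 4.8487 hit at Δt = 0.4044 (t = 0.4044), x⁻ = (4.8487) → reset → x⁺ = (5.3166), jump to mode 0
Mode 0: guard c·x = -4.2424 hit at Δt = 1.0258 (t = 1.4302), x⁻ = (4.2424) → reset → x⁺ = (4.1324), jump to mode 1
Mode 1: guard c·x = 4.8487 hit at Δt = 0.1072 (t = 1.5374), x⁻ = (4.8487) → reset → x⁺ = (5.3166), jump to mode 0
Mode 0: flow for 0.5539 to horizon, guard not reached → x = (4.6823)

1 0.4044 1->0
2 1.4302 0->1
3 1.5374 1->0
final: 0 4.6823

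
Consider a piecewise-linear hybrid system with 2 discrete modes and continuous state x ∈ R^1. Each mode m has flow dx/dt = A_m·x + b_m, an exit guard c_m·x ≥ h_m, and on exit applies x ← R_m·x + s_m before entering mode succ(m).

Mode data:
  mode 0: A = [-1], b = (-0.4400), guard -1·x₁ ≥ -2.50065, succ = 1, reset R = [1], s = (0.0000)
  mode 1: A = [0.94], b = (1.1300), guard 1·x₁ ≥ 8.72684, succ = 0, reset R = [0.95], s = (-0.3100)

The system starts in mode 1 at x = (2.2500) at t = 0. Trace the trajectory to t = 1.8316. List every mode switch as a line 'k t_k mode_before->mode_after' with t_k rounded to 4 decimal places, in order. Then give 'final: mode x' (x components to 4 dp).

1 1.1239 1->0
final: 0 3.7094

Mode 1: guard c·x = 8.7268 hit at Δt = 1.1239 (t = 1.1239), x⁻ = (8.7268) → reset → x⁺ = (7.9805), jump to mode 0
Mode 0: flow for 0.7077 to horizon, guard not reached → x = (3.7094)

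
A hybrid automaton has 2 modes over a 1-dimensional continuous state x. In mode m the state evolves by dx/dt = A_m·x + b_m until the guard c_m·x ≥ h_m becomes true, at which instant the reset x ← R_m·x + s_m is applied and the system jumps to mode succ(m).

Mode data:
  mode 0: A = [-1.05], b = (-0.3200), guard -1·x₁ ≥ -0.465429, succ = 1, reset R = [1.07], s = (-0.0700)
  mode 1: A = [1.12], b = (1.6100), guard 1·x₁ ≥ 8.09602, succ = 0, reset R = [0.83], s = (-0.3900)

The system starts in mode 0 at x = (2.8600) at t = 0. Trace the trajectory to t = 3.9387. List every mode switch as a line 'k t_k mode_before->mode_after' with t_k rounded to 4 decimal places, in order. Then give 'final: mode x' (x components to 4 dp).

1 1.3459 0->1
2 2.8024 1->0
final: 0 1.7073

Mode 0: guard c·x = -0.4654 hit at Δt = 1.3459 (t = 1.3459), x⁻ = (0.4654) → reset → x⁺ = (0.4280), jump to mode 1
Mode 1: guard c·x = 8.0960 hit at Δt = 1.4565 (t = 2.8024), x⁻ = (8.0960) → reset → x⁺ = (6.3297), jump to mode 0
Mode 0: flow for 1.1363 to horizon, guard not reached → x = (1.7073)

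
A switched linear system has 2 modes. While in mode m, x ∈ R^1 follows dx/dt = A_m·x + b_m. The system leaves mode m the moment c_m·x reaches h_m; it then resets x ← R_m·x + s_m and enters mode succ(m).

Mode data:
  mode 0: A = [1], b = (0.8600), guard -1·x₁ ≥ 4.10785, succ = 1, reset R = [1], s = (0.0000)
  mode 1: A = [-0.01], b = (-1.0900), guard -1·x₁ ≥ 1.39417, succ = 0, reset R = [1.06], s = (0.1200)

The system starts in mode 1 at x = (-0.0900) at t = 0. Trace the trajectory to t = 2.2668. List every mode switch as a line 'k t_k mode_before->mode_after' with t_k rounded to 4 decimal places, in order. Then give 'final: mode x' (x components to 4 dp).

1 1.2047 1->0
final: 0 -2.2999

Mode 1: guard c·x = 1.3942 hit at Δt = 1.2047 (t = 1.2047), x⁻ = (-1.3942) → reset → x⁺ = (-1.3578), jump to mode 0
Mode 0: flow for 1.0621 to horizon, guard not reached → x = (-2.2999)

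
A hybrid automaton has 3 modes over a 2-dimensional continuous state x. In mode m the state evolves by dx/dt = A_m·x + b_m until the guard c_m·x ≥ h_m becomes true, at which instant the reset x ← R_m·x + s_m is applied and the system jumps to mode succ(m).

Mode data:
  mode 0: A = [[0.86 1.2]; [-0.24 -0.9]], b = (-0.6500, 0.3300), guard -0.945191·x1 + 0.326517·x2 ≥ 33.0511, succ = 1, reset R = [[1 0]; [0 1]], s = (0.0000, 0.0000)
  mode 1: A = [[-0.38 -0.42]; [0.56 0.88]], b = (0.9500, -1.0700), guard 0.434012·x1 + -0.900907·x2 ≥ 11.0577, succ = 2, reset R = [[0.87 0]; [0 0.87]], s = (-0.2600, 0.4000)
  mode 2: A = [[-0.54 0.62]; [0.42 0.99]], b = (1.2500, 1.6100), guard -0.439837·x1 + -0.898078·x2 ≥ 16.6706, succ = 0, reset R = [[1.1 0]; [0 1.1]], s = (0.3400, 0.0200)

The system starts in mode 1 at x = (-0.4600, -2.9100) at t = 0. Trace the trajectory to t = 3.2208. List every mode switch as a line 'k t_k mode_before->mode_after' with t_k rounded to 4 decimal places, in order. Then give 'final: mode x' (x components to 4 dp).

Mode 1: guard c·x = 11.0577 hit at Δt = 1.3182 (t = 1.3182), x⁻ = (3.5650, -10.5565) → reset → x⁺ = (2.8415, -8.7842), jump to mode 2
Mode 2: guard c·x = 16.6706 hit at Δt = 0.8160 (t = 2.1342), x⁻ = (-2.5214, -17.3276) → reset → x⁺ = (-2.4336, -19.0404), jump to mode 0
Mode 0: flow for 1.0866 to horizon, guard not reached → x = (-33.1605, -3.6823)

1 1.3182 1->2
2 2.1342 2->0
final: 0 -33.1605 -3.6823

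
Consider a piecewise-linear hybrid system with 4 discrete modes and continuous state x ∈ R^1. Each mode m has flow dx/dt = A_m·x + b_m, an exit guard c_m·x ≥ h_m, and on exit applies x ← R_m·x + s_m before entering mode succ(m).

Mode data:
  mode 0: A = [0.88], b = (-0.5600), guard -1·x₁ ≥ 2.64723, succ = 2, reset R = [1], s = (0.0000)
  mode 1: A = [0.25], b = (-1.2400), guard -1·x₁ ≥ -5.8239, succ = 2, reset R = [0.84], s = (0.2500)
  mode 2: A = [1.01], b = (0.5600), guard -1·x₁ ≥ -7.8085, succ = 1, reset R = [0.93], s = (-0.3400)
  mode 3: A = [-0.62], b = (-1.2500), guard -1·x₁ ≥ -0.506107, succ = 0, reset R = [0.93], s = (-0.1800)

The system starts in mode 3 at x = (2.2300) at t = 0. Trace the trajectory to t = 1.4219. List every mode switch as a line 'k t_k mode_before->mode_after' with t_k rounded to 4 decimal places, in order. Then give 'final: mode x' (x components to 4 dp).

Mode 3: guard c·x = -0.5061 hit at Δt = 0.8401 (t = 0.8401), x⁻ = (0.5061) → reset → x⁺ = (0.2907), jump to mode 0
Mode 0: flow for 0.5818 to horizon, guard not reached → x = (0.0596)

1 0.8401 3->0
final: 0 0.0596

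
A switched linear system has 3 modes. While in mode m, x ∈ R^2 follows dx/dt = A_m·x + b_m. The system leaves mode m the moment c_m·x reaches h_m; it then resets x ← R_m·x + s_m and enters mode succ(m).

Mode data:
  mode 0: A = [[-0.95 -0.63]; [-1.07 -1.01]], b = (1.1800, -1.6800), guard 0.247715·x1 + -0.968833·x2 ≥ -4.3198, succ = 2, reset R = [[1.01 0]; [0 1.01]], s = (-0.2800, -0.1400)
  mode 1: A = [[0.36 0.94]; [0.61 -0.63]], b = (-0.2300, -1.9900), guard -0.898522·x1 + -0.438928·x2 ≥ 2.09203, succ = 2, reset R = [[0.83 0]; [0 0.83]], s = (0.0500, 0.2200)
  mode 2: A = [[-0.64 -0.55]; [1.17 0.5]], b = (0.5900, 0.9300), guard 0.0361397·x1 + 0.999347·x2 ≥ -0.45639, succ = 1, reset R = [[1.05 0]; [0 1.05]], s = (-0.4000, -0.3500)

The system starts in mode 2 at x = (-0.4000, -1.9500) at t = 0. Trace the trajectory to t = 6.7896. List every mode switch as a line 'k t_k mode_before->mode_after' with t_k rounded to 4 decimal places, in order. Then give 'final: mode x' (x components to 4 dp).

1 1.5803 2->1
2 2.8985 1->2
3 4.7060 2->1
4 5.9631 1->2
final: 2 0.4390 -1.8017

Mode 2: guard c·x = -0.4564 hit at Δt = 1.5803 (t = 1.5803), x⁻ = (1.2328, -0.5013) → reset → x⁺ = (0.8944, -0.8763), jump to mode 1
Mode 1: guard c·x = 2.0920 hit at Δt = 1.3182 (t = 2.8985), x⁻ = (-1.2440, -2.2197) → reset → x⁺ = (-0.9825, -1.6224), jump to mode 2
Mode 2: guard c·x = -0.4564 hit at Δt = 1.8075 (t = 4.7060), x⁻ = (1.1526, -0.4984) → reset → x⁺ = (0.8102, -0.8733), jump to mode 1
Mode 1: guard c·x = 2.0920 hit at Δt = 1.2571 (t = 5.9631), x⁻ = (-1.2520, -2.2033) → reset → x⁺ = (-0.9892, -1.6087), jump to mode 2
Mode 2: flow for 0.8265 to horizon, guard not reached → x = (0.4390, -1.8017)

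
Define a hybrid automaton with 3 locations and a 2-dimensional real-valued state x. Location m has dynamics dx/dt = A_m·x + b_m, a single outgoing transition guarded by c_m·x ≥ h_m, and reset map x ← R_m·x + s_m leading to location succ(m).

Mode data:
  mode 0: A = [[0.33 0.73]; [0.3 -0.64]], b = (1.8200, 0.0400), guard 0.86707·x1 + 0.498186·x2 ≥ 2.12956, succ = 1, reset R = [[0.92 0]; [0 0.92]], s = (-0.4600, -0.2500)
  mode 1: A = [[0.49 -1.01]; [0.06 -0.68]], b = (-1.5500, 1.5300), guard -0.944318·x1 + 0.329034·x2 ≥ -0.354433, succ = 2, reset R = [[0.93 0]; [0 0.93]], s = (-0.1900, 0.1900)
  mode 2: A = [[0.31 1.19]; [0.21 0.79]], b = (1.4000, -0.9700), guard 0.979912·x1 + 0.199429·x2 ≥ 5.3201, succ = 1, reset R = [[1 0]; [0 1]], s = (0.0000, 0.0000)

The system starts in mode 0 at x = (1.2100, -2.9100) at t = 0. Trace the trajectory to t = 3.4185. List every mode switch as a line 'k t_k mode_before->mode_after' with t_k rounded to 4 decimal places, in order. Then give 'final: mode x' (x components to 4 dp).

Mode 0: guard c·x = 2.1296 hit at Δt = 1.3715 (t = 1.3715), x⁻ = (2.8319, -0.6542) → reset → x⁺ = (2.1454, -0.8519), jump to mode 1
Mode 1: guard c·x = -0.3544 hit at Δt = 1.3872 (t = 2.7587), x⁻ = (0.7695, 1.1314) → reset → x⁺ = (0.5257, 1.2422), jump to mode 2
Mode 2: flow for 0.6598 to horizon, guard not reached → x = (2.8393, 1.5294)

1 1.3715 0->1
2 2.7587 1->2
final: 2 2.8393 1.5294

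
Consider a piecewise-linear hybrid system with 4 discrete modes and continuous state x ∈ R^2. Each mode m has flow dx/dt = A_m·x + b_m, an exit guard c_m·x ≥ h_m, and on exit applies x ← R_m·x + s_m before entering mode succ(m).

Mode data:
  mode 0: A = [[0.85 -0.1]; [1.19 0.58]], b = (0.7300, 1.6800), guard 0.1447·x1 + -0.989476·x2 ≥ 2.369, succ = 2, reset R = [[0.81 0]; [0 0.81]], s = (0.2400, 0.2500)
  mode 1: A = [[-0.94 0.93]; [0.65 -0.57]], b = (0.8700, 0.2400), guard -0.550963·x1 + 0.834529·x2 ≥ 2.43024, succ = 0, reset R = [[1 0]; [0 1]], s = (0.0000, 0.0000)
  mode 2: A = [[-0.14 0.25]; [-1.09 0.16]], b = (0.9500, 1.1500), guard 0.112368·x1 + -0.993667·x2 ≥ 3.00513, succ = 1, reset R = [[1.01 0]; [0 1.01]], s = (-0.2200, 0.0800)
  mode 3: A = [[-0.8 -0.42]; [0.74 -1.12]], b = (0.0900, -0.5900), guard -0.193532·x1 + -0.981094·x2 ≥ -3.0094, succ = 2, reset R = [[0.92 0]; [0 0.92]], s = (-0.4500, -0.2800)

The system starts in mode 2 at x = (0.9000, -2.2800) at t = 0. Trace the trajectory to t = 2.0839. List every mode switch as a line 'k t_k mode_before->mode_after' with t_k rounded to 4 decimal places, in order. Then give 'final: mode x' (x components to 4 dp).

Mode 2: guard c·x = 3.0051 hit at Δt = 1.5224 (t = 1.5224), x⁻ = (1.1559, -2.8936) → reset → x⁺ = (0.9474, -2.8425), jump to mode 1
Mode 1: flow for 0.5615 to horizon, guard not reached → x = (0.0304, -1.8295)

1 1.5224 2->1
final: 1 0.0304 -1.8295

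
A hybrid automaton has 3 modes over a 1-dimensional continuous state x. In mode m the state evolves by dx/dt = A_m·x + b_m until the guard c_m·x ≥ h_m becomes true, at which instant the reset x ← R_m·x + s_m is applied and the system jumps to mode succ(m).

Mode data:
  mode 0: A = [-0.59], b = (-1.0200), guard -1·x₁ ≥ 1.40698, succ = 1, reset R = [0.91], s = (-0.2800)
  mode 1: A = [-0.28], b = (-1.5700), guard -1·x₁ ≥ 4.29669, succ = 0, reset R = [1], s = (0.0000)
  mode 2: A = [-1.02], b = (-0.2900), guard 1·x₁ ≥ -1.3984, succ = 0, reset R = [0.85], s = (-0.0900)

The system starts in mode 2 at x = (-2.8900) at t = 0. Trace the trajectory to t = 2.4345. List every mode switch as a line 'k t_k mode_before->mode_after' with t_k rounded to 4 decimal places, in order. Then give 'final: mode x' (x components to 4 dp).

1 0.8330 2->0
2 1.4018 0->1
final: 1 -2.5765

Mode 2: guard c·x = -1.3984 hit at Δt = 0.8330 (t = 0.8330), x⁻ = (-1.3984) → reset → x⁺ = (-1.2786), jump to mode 0
Mode 0: guard c·x = 1.4070 hit at Δt = 0.5688 (t = 1.4018), x⁻ = (-1.4070) → reset → x⁺ = (-1.5604), jump to mode 1
Mode 1: flow for 1.0327 to horizon, guard not reached → x = (-2.5765)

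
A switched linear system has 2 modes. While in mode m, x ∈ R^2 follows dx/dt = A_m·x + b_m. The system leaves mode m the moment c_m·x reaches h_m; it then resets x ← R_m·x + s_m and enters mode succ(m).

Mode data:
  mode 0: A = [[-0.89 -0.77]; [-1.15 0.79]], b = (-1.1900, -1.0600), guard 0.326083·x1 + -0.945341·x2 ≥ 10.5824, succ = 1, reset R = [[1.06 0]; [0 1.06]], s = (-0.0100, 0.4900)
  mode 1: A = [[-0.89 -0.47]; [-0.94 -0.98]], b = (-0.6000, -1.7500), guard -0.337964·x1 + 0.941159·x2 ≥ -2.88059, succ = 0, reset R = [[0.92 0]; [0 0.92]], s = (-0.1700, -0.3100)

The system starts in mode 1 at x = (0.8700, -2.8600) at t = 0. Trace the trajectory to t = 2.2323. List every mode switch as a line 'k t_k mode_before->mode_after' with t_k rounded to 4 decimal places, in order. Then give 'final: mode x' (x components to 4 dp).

Mode 1: guard c·x = -2.8806 hit at Δt = 0.5366 (t = 0.5366), x⁻ = (0.8453, -2.7571) → reset → x⁺ = (0.6077, -2.8466), jump to mode 0
Mode 0: guard c·x = 10.5824 hit at Δt = 1.0193 (t = 1.5559), x⁻ = (2.7522, -10.2449) → reset → x⁺ = (2.9073, -10.3696), jump to mode 1
Mode 1: flow for 0.6764 to horizon, guard not reached → x = (3.3773, -7.7240)

1 0.5366 1->0
2 1.5559 0->1
final: 1 3.3773 -7.7240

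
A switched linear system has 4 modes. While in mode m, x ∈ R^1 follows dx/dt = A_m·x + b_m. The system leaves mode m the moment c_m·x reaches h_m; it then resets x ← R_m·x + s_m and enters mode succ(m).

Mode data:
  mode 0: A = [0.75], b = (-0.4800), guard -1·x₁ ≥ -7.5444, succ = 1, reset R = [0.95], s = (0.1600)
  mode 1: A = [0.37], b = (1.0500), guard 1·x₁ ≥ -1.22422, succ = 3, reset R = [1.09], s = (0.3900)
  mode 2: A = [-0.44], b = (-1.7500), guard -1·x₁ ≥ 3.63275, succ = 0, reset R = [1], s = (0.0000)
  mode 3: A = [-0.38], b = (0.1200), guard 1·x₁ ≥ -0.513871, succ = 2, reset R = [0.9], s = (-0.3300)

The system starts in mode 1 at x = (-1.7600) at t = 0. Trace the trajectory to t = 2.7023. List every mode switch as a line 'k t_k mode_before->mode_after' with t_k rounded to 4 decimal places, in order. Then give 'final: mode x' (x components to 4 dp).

Mode 1: guard c·x = -1.2242 hit at Δt = 1.0906 (t = 1.0906), x⁻ = (-1.2242) → reset → x⁺ = (-0.9444), jump to mode 3
Mode 3: guard c·x = -0.5139 hit at Δt = 1.1000 (t = 2.1906), x⁻ = (-0.5139) → reset → x⁺ = (-0.7925), jump to mode 2
Mode 2: flow for 0.5117 to horizon, guard not reached → x = (-1.4345)

1 1.0906 1->3
2 2.1906 3->2
final: 2 -1.4345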